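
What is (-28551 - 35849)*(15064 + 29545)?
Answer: -2872819600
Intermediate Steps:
(-28551 - 35849)*(15064 + 29545) = -64400*44609 = -2872819600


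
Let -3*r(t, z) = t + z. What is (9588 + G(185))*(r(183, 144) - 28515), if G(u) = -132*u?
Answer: 424551168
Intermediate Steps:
r(t, z) = -t/3 - z/3 (r(t, z) = -(t + z)/3 = -t/3 - z/3)
(9588 + G(185))*(r(183, 144) - 28515) = (9588 - 132*185)*((-1/3*183 - 1/3*144) - 28515) = (9588 - 24420)*((-61 - 48) - 28515) = -14832*(-109 - 28515) = -14832*(-28624) = 424551168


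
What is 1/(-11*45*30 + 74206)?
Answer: 1/59356 ≈ 1.6848e-5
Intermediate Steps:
1/(-11*45*30 + 74206) = 1/(-495*30 + 74206) = 1/(-14850 + 74206) = 1/59356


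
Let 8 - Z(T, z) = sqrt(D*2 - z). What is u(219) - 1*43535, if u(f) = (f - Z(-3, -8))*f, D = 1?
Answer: 2674 + 219*sqrt(10) ≈ 3366.5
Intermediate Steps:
Z(T, z) = 8 - sqrt(2 - z) (Z(T, z) = 8 - sqrt(1*2 - z) = 8 - sqrt(2 - z))
u(f) = f*(-8 + f + sqrt(10)) (u(f) = (f - (8 - sqrt(2 - 1*(-8))))*f = (f - (8 - sqrt(2 + 8)))*f = (f - (8 - sqrt(10)))*f = (f + (-8 + sqrt(10)))*f = (-8 + f + sqrt(10))*f = f*(-8 + f + sqrt(10)))
u(219) - 1*43535 = 219*(-8 + 219 + sqrt(10)) - 1*43535 = 219*(211 + sqrt(10)) - 43535 = (46209 + 219*sqrt(10)) - 43535 = 2674 + 219*sqrt(10)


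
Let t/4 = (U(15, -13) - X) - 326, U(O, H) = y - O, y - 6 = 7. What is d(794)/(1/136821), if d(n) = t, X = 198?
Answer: -287871384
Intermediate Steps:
y = 13 (y = 6 + 7 = 13)
U(O, H) = 13 - O
t = -2104 (t = 4*(((13 - 1*15) - 1*198) - 326) = 4*(((13 - 15) - 198) - 326) = 4*((-2 - 198) - 326) = 4*(-200 - 326) = 4*(-526) = -2104)
d(n) = -2104
d(794)/(1/136821) = -2104/(1/136821) = -2104/1/136821 = -2104*136821 = -287871384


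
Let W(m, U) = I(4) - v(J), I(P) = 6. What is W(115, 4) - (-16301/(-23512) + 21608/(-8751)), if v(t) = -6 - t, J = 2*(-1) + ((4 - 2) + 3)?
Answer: 3451699925/205753512 ≈ 16.776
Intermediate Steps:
J = 3 (J = -2 + (2 + 3) = -2 + 5 = 3)
W(m, U) = 15 (W(m, U) = 6 - (-6 - 1*3) = 6 - (-6 - 3) = 6 - 1*(-9) = 6 + 9 = 15)
W(115, 4) - (-16301/(-23512) + 21608/(-8751)) = 15 - (-16301/(-23512) + 21608/(-8751)) = 15 - (-16301*(-1/23512) + 21608*(-1/8751)) = 15 - (16301/23512 - 21608/8751) = 15 - 1*(-365397245/205753512) = 15 + 365397245/205753512 = 3451699925/205753512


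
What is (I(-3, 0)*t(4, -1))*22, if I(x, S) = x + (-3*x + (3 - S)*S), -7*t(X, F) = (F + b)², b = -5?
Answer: -4752/7 ≈ -678.86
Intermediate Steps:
t(X, F) = -(-5 + F)²/7 (t(X, F) = -(F - 5)²/7 = -(-5 + F)²/7)
I(x, S) = -2*x + S*(3 - S) (I(x, S) = x + (-3*x + S*(3 - S)) = -2*x + S*(3 - S))
(I(-3, 0)*t(4, -1))*22 = ((-1*0² - 2*(-3) + 3*0)*(-(-5 - 1)²/7))*22 = ((-1*0 + 6 + 0)*(-⅐*(-6)²))*22 = ((0 + 6 + 0)*(-⅐*36))*22 = (6*(-36/7))*22 = -216/7*22 = -4752/7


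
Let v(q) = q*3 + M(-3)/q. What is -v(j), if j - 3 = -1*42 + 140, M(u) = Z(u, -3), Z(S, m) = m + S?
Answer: -30597/101 ≈ -302.94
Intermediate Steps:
Z(S, m) = S + m
M(u) = -3 + u (M(u) = u - 3 = -3 + u)
j = 101 (j = 3 + (-1*42 + 140) = 3 + (-42 + 140) = 3 + 98 = 101)
v(q) = -6/q + 3*q (v(q) = q*3 + (-3 - 3)/q = 3*q - 6/q = -6/q + 3*q)
-v(j) = -(-6/101 + 3*101) = -(-6*1/101 + 303) = -(-6/101 + 303) = -1*30597/101 = -30597/101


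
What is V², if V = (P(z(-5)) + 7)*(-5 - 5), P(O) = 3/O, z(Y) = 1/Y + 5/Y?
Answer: 2025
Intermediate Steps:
z(Y) = 6/Y (z(Y) = 1/Y + 5/Y = 6/Y)
V = -45 (V = (3/((6/(-5))) + 7)*(-5 - 5) = (3/((6*(-⅕))) + 7)*(-10) = (3/(-6/5) + 7)*(-10) = (3*(-⅚) + 7)*(-10) = (-5/2 + 7)*(-10) = (9/2)*(-10) = -45)
V² = (-45)² = 2025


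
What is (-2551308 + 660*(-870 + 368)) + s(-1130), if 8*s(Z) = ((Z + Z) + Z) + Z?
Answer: -2883193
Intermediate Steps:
s(Z) = Z/2 (s(Z) = (((Z + Z) + Z) + Z)/8 = ((2*Z + Z) + Z)/8 = (3*Z + Z)/8 = (4*Z)/8 = Z/2)
(-2551308 + 660*(-870 + 368)) + s(-1130) = (-2551308 + 660*(-870 + 368)) + (1/2)*(-1130) = (-2551308 + 660*(-502)) - 565 = (-2551308 - 331320) - 565 = -2882628 - 565 = -2883193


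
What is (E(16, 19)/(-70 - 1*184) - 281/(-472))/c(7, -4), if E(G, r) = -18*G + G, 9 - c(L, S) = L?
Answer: 99879/119888 ≈ 0.83310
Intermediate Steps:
c(L, S) = 9 - L
E(G, r) = -17*G
(E(16, 19)/(-70 - 1*184) - 281/(-472))/c(7, -4) = ((-17*16)/(-70 - 1*184) - 281/(-472))/(9 - 1*7) = (-272/(-70 - 184) - 281*(-1/472))/(9 - 7) = (-272/(-254) + 281/472)/2 = (-272*(-1/254) + 281/472)*(½) = (136/127 + 281/472)*(½) = (99879/59944)*(½) = 99879/119888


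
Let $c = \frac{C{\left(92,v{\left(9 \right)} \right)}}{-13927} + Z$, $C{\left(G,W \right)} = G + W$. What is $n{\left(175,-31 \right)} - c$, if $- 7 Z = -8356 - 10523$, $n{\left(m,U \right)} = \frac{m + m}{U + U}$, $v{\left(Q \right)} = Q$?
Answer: $- \frac{1166828783}{431737} \approx -2702.6$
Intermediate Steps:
$n{\left(m,U \right)} = \frac{m}{U}$ ($n{\left(m,U \right)} = \frac{2 m}{2 U} = 2 m \frac{1}{2 U} = \frac{m}{U}$)
$Z = 2697$ ($Z = - \frac{-8356 - 10523}{7} = \left(- \frac{1}{7}\right) \left(-18879\right) = 2697$)
$c = \frac{37561018}{13927}$ ($c = \frac{92 + 9}{-13927} + 2697 = 101 \left(- \frac{1}{13927}\right) + 2697 = - \frac{101}{13927} + 2697 = \frac{37561018}{13927} \approx 2697.0$)
$n{\left(175,-31 \right)} - c = \frac{175}{-31} - \frac{37561018}{13927} = 175 \left(- \frac{1}{31}\right) - \frac{37561018}{13927} = - \frac{175}{31} - \frac{37561018}{13927} = - \frac{1166828783}{431737}$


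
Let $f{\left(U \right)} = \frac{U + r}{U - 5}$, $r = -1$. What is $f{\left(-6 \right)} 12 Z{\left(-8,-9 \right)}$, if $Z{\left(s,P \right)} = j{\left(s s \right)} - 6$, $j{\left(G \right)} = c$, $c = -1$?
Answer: $- \frac{588}{11} \approx -53.455$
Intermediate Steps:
$j{\left(G \right)} = -1$
$f{\left(U \right)} = \frac{-1 + U}{-5 + U}$ ($f{\left(U \right)} = \frac{U - 1}{U - 5} = \frac{-1 + U}{-5 + U}$)
$Z{\left(s,P \right)} = -7$ ($Z{\left(s,P \right)} = -1 - 6 = -7$)
$f{\left(-6 \right)} 12 Z{\left(-8,-9 \right)} = \frac{-1 - 6}{-5 - 6} \cdot 12 \left(-7\right) = \frac{1}{-11} \left(-7\right) 12 \left(-7\right) = \left(- \frac{1}{11}\right) \left(-7\right) 12 \left(-7\right) = \frac{7}{11} \cdot 12 \left(-7\right) = \frac{84}{11} \left(-7\right) = - \frac{588}{11}$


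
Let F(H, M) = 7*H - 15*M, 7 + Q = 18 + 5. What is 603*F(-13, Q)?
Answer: -199593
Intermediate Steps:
Q = 16 (Q = -7 + (18 + 5) = -7 + 23 = 16)
F(H, M) = -15*M + 7*H
603*F(-13, Q) = 603*(-15*16 + 7*(-13)) = 603*(-240 - 91) = 603*(-331) = -199593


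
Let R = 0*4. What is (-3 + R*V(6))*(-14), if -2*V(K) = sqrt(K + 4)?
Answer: 42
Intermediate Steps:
R = 0
V(K) = -sqrt(4 + K)/2 (V(K) = -sqrt(K + 4)/2 = -sqrt(4 + K)/2)
(-3 + R*V(6))*(-14) = (-3 + 0*(-sqrt(4 + 6)/2))*(-14) = (-3 + 0*(-sqrt(10)/2))*(-14) = (-3 + 0)*(-14) = -3*(-14) = 42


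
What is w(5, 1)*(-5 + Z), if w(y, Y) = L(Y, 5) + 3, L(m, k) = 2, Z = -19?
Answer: -120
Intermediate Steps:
w(y, Y) = 5 (w(y, Y) = 2 + 3 = 5)
w(5, 1)*(-5 + Z) = 5*(-5 - 19) = 5*(-24) = -120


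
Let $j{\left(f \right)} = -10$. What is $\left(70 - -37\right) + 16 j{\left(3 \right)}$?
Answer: $-53$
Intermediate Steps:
$\left(70 - -37\right) + 16 j{\left(3 \right)} = \left(70 - -37\right) + 16 \left(-10\right) = \left(70 + 37\right) - 160 = 107 - 160 = -53$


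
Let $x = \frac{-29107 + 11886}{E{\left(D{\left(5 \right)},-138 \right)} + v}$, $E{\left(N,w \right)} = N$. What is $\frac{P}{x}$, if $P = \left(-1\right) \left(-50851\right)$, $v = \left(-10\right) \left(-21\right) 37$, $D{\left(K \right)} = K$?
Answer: $- \frac{395366525}{17221} \approx -22958.0$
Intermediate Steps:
$v = 7770$ ($v = 210 \cdot 37 = 7770$)
$P = 50851$
$x = - \frac{17221}{7775}$ ($x = \frac{-29107 + 11886}{5 + 7770} = - \frac{17221}{7775} \approx -2.2149$)
$\frac{P}{x} = \frac{50851}{- \frac{17221}{7775}} = 50851 \left(- \frac{7775}{17221}\right) = - \frac{395366525}{17221}$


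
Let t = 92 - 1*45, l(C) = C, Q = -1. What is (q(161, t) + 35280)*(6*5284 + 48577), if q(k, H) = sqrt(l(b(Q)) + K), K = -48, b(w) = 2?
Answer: 2832313680 + 80281*I*sqrt(46) ≈ 2.8323e+9 + 5.4449e+5*I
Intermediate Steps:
t = 47 (t = 92 - 45 = 47)
q(k, H) = I*sqrt(46) (q(k, H) = sqrt(2 - 48) = sqrt(-46) = I*sqrt(46))
(q(161, t) + 35280)*(6*5284 + 48577) = (I*sqrt(46) + 35280)*(6*5284 + 48577) = (35280 + I*sqrt(46))*(31704 + 48577) = (35280 + I*sqrt(46))*80281 = 2832313680 + 80281*I*sqrt(46)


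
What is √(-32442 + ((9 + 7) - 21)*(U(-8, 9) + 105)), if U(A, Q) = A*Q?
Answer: 3*I*√3623 ≈ 180.57*I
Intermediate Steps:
√(-32442 + ((9 + 7) - 21)*(U(-8, 9) + 105)) = √(-32442 + ((9 + 7) - 21)*(-8*9 + 105)) = √(-32442 + (16 - 21)*(-72 + 105)) = √(-32442 - 5*33) = √(-32442 - 165) = √(-32607) = 3*I*√3623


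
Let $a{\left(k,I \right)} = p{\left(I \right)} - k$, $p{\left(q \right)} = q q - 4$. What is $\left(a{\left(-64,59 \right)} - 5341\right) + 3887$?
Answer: $2087$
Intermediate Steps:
$p{\left(q \right)} = -4 + q^{2}$ ($p{\left(q \right)} = q^{2} - 4 = -4 + q^{2}$)
$a{\left(k,I \right)} = -4 + I^{2} - k$ ($a{\left(k,I \right)} = \left(-4 + I^{2}\right) - k = -4 + I^{2} - k$)
$\left(a{\left(-64,59 \right)} - 5341\right) + 3887 = \left(\left(-4 + 59^{2} - -64\right) - 5341\right) + 3887 = \left(\left(-4 + 3481 + 64\right) - 5341\right) + 3887 = \left(3541 - 5341\right) + 3887 = -1800 + 3887 = 2087$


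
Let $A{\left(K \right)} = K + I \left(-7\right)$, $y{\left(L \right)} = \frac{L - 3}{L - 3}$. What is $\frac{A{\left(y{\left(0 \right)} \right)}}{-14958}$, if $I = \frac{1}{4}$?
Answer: $\frac{1}{19944} \approx 5.014 \cdot 10^{-5}$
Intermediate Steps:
$I = \frac{1}{4} \approx 0.25$
$y{\left(L \right)} = 1$ ($y{\left(L \right)} = \frac{-3 + L}{-3 + L} = 1$)
$A{\left(K \right)} = - \frac{7}{4} + K$ ($A{\left(K \right)} = K + \frac{1}{4} \left(-7\right) = K - \frac{7}{4} = - \frac{7}{4} + K$)
$\frac{A{\left(y{\left(0 \right)} \right)}}{-14958} = \frac{- \frac{7}{4} + 1}{-14958} = \left(- \frac{3}{4}\right) \left(- \frac{1}{14958}\right) = \frac{1}{19944}$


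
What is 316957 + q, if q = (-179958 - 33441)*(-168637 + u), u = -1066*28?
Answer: 42356817472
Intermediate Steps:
u = -29848
q = 42356500515 (q = (-179958 - 33441)*(-168637 - 29848) = -213399*(-198485) = 42356500515)
316957 + q = 316957 + 42356500515 = 42356817472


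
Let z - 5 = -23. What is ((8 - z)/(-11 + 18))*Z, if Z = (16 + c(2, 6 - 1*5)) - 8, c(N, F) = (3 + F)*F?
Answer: 312/7 ≈ 44.571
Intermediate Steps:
c(N, F) = F*(3 + F)
z = -18 (z = 5 - 23 = -18)
Z = 12 (Z = (16 + (6 - 1*5)*(3 + (6 - 1*5))) - 8 = (16 + (6 - 5)*(3 + (6 - 5))) - 8 = (16 + 1*(3 + 1)) - 8 = (16 + 1*4) - 8 = (16 + 4) - 8 = 20 - 8 = 12)
((8 - z)/(-11 + 18))*Z = ((8 - 1*(-18))/(-11 + 18))*12 = ((8 + 18)/7)*12 = (26*(⅐))*12 = (26/7)*12 = 312/7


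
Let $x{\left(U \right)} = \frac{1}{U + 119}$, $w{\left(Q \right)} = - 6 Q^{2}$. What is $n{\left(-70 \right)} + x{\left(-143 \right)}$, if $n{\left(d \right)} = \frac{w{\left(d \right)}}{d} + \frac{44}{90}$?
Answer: $\frac{151361}{360} \approx 420.45$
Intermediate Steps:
$x{\left(U \right)} = \frac{1}{119 + U}$
$n{\left(d \right)} = \frac{22}{45} - 6 d$ ($n{\left(d \right)} = \frac{\left(-6\right) d^{2}}{d} + \frac{44}{90} = - 6 d + 44 \cdot \frac{1}{90} = - 6 d + \frac{22}{45} = \frac{22}{45} - 6 d$)
$n{\left(-70 \right)} + x{\left(-143 \right)} = \left(\frac{22}{45} - -420\right) + \frac{1}{119 - 143} = \left(\frac{22}{45} + 420\right) + \frac{1}{-24} = \frac{18922}{45} - \frac{1}{24} = \frac{151361}{360}$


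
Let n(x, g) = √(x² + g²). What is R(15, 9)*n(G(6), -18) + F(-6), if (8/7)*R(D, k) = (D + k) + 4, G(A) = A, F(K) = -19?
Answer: -19 + 147*√10 ≈ 445.85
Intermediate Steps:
R(D, k) = 7/2 + 7*D/8 + 7*k/8 (R(D, k) = 7*((D + k) + 4)/8 = 7*(4 + D + k)/8 = 7/2 + 7*D/8 + 7*k/8)
n(x, g) = √(g² + x²)
R(15, 9)*n(G(6), -18) + F(-6) = (7/2 + (7/8)*15 + (7/8)*9)*√((-18)² + 6²) - 19 = (7/2 + 105/8 + 63/8)*√(324 + 36) - 19 = 49*√360/2 - 19 = 49*(6*√10)/2 - 19 = 147*√10 - 19 = -19 + 147*√10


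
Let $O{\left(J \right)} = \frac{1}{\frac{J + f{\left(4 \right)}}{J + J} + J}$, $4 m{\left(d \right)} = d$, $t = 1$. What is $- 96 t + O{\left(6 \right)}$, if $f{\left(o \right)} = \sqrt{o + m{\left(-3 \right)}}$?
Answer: $- \frac{179328}{1871} - \frac{24 \sqrt{13}}{24323} \approx -95.85$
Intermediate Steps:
$m{\left(d \right)} = \frac{d}{4}$
$f{\left(o \right)} = \sqrt{- \frac{3}{4} + o}$ ($f{\left(o \right)} = \sqrt{o + \frac{1}{4} \left(-3\right)} = \sqrt{o - \frac{3}{4}} = \sqrt{- \frac{3}{4} + o}$)
$O{\left(J \right)} = \frac{1}{J + \frac{J + \frac{\sqrt{13}}{2}}{2 J}}$ ($O{\left(J \right)} = \frac{1}{\frac{J + \frac{\sqrt{-3 + 4 \cdot 4}}{2}}{J + J} + J} = \frac{1}{\frac{J + \frac{\sqrt{-3 + 16}}{2}}{2 J} + J} = \frac{1}{\left(J + \frac{\sqrt{13}}{2}\right) \frac{1}{2 J} + J} = \frac{1}{\frac{J + \frac{\sqrt{13}}{2}}{2 J} + J} = \frac{1}{J + \frac{J + \frac{\sqrt{13}}{2}}{2 J}}$)
$- 96 t + O{\left(6 \right)} = \left(-96\right) 1 + 4 \cdot 6 \frac{1}{\sqrt{13} + 2 \cdot 6 + 4 \cdot 6^{2}} = -96 + 4 \cdot 6 \frac{1}{\sqrt{13} + 12 + 4 \cdot 36} = -96 + 4 \cdot 6 \frac{1}{\sqrt{13} + 12 + 144} = -96 + 4 \cdot 6 \frac{1}{156 + \sqrt{13}} = -96 + \frac{24}{156 + \sqrt{13}}$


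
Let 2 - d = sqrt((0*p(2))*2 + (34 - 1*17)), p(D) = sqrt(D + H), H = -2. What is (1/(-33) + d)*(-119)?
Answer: -7735/33 + 119*sqrt(17) ≈ 256.26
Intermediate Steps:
p(D) = sqrt(-2 + D) (p(D) = sqrt(D - 2) = sqrt(-2 + D))
d = 2 - sqrt(17) (d = 2 - sqrt((0*sqrt(-2 + 2))*2 + (34 - 1*17)) = 2 - sqrt((0*sqrt(0))*2 + (34 - 17)) = 2 - sqrt((0*0)*2 + 17) = 2 - sqrt(0*2 + 17) = 2 - sqrt(0 + 17) = 2 - sqrt(17) ≈ -2.1231)
(1/(-33) + d)*(-119) = (1/(-33) + (2 - sqrt(17)))*(-119) = (-1/33 + (2 - sqrt(17)))*(-119) = (65/33 - sqrt(17))*(-119) = -7735/33 + 119*sqrt(17)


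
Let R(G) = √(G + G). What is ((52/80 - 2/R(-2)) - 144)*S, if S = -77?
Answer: 220759/20 - 77*I ≈ 11038.0 - 77.0*I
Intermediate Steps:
R(G) = √2*√G (R(G) = √(2*G) = √2*√G)
((52/80 - 2/R(-2)) - 144)*S = ((52/80 - 2*(-I/2)) - 144)*(-77) = ((52*(1/80) - 2*(-I/2)) - 144)*(-77) = ((13/20 - 2*(-I/2)) - 144)*(-77) = ((13/20 - (-1)*I) - 144)*(-77) = ((13/20 + I) - 144)*(-77) = (-2867/20 + I)*(-77) = 220759/20 - 77*I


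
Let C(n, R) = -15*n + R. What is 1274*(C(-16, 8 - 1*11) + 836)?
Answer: 1367002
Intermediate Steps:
C(n, R) = R - 15*n
1274*(C(-16, 8 - 1*11) + 836) = 1274*(((8 - 1*11) - 15*(-16)) + 836) = 1274*(((8 - 11) + 240) + 836) = 1274*((-3 + 240) + 836) = 1274*(237 + 836) = 1274*1073 = 1367002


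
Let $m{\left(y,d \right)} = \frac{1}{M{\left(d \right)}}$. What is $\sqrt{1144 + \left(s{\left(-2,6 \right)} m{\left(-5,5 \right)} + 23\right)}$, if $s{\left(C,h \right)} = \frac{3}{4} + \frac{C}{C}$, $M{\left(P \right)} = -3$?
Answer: $\frac{\sqrt{41991}}{6} \approx 34.153$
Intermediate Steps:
$m{\left(y,d \right)} = - \frac{1}{3}$ ($m{\left(y,d \right)} = \frac{1}{-3} = - \frac{1}{3}$)
$s{\left(C,h \right)} = \frac{7}{4}$ ($s{\left(C,h \right)} = 3 \cdot \frac{1}{4} + 1 = \frac{3}{4} + 1 = \frac{7}{4}$)
$\sqrt{1144 + \left(s{\left(-2,6 \right)} m{\left(-5,5 \right)} + 23\right)} = \sqrt{1144 + \left(\frac{7}{4} \left(- \frac{1}{3}\right) + 23\right)} = \sqrt{1144 + \left(- \frac{7}{12} + 23\right)} = \sqrt{1144 + \frac{269}{12}} = \sqrt{\frac{13997}{12}} = \frac{\sqrt{41991}}{6}$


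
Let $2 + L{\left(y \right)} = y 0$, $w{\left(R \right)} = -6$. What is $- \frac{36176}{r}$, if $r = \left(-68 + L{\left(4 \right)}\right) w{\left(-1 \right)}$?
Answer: $- \frac{1292}{15} \approx -86.133$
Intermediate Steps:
$L{\left(y \right)} = -2$ ($L{\left(y \right)} = -2 + y 0 = -2 + 0 = -2$)
$r = 420$ ($r = \left(-68 - 2\right) \left(-6\right) = \left(-70\right) \left(-6\right) = 420$)
$- \frac{36176}{r} = - \frac{36176}{420} = \left(-36176\right) \frac{1}{420} = - \frac{1292}{15}$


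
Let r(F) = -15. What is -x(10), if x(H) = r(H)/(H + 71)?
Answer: 5/27 ≈ 0.18519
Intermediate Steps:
x(H) = -15/(71 + H) (x(H) = -15/(H + 71) = -15/(71 + H))
-x(10) = -(-15)/(71 + 10) = -(-15)/81 = -1*(-5/27) = 5/27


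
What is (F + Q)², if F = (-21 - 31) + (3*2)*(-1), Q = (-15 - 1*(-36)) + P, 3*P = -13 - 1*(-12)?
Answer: 12544/9 ≈ 1393.8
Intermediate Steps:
P = -⅓ (P = (-13 - 1*(-12))/3 = (-13 + 12)/3 = (⅓)*(-1) = -⅓ ≈ -0.33333)
Q = 62/3 (Q = (-15 - 1*(-36)) - ⅓ = (-15 + 36) - ⅓ = 21 - ⅓ = 62/3 ≈ 20.667)
F = -58 (F = -52 + 6*(-1) = -52 - 6 = -58)
(F + Q)² = (-58 + 62/3)² = (-112/3)² = 12544/9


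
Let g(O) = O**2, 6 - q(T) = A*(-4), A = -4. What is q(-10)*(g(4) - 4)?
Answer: -120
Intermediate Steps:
q(T) = -10 (q(T) = 6 - (-4)*(-4) = 6 - 1*16 = 6 - 16 = -10)
q(-10)*(g(4) - 4) = -10*(4**2 - 4) = -10*(16 - 4) = -10*12 = -120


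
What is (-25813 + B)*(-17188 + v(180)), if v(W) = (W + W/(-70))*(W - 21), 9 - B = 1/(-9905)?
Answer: -19721729019278/69335 ≈ -2.8444e+8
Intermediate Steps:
B = 89146/9905 (B = 9 - 1/(-9905) = 9 - 1*(-1/9905) = 9 + 1/9905 = 89146/9905 ≈ 9.0001)
v(W) = 69*W*(-21 + W)/70 (v(W) = (W + W*(-1/70))*(-21 + W) = (W - W/70)*(-21 + W) = (69*W/70)*(-21 + W) = 69*W*(-21 + W)/70)
(-25813 + B)*(-17188 + v(180)) = (-25813 + 89146/9905)*(-17188 + (69/70)*180*(-21 + 180)) = -255588619*(-17188 + (69/70)*180*159)/9905 = -255588619*(-17188 + 197478/7)/9905 = -255588619/9905*77162/7 = -19721729019278/69335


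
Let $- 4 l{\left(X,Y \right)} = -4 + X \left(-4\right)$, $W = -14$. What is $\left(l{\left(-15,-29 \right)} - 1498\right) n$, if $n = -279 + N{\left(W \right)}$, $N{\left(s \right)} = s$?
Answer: $443016$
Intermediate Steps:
$n = -293$ ($n = -279 - 14 = -293$)
$l{\left(X,Y \right)} = 1 + X$ ($l{\left(X,Y \right)} = - \frac{-4 + X \left(-4\right)}{4} = - \frac{-4 - 4 X}{4} = 1 + X$)
$\left(l{\left(-15,-29 \right)} - 1498\right) n = \left(\left(1 - 15\right) - 1498\right) \left(-293\right) = \left(-14 - 1498\right) \left(-293\right) = \left(-1512\right) \left(-293\right) = 443016$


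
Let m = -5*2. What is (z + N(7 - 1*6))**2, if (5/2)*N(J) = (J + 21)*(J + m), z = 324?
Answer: 1498176/25 ≈ 59927.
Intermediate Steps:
m = -10
N(J) = 2*(-10 + J)*(21 + J)/5 (N(J) = 2*((J + 21)*(J - 10))/5 = 2*((21 + J)*(-10 + J))/5 = 2*((-10 + J)*(21 + J))/5 = 2*(-10 + J)*(21 + J)/5)
(z + N(7 - 1*6))**2 = (324 + (-84 + 2*(7 - 1*6)**2/5 + 22*(7 - 1*6)/5))**2 = (324 + (-84 + 2*(7 - 6)**2/5 + 22*(7 - 6)/5))**2 = (324 + (-84 + (2/5)*1**2 + (22/5)*1))**2 = (324 + (-84 + (2/5)*1 + 22/5))**2 = (324 + (-84 + 2/5 + 22/5))**2 = (324 - 396/5)**2 = (1224/5)**2 = 1498176/25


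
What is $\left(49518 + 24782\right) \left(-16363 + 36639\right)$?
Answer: $1506506800$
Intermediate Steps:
$\left(49518 + 24782\right) \left(-16363 + 36639\right) = 74300 \cdot 20276 = 1506506800$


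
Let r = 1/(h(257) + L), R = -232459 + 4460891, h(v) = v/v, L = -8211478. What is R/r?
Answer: -34721672114064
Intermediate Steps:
h(v) = 1
R = 4228432
r = -1/8211477 (r = 1/(1 - 8211478) = 1/(-8211477) = -1/8211477 ≈ -1.2178e-7)
R/r = 4228432/(-1/8211477) = 4228432*(-8211477) = -34721672114064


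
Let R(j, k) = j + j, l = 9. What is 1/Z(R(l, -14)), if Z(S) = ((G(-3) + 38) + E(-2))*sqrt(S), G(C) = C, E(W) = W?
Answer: sqrt(2)/198 ≈ 0.0071425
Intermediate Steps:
R(j, k) = 2*j
Z(S) = 33*sqrt(S) (Z(S) = ((-3 + 38) - 2)*sqrt(S) = (35 - 2)*sqrt(S) = 33*sqrt(S))
1/Z(R(l, -14)) = 1/(33*sqrt(2*9)) = 1/(33*sqrt(18)) = 1/(33*(3*sqrt(2))) = 1/(99*sqrt(2)) = sqrt(2)/198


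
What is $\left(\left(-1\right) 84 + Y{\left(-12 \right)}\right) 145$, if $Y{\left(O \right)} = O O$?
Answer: $8700$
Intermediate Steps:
$Y{\left(O \right)} = O^{2}$
$\left(\left(-1\right) 84 + Y{\left(-12 \right)}\right) 145 = \left(\left(-1\right) 84 + \left(-12\right)^{2}\right) 145 = \left(-84 + 144\right) 145 = 60 \cdot 145 = 8700$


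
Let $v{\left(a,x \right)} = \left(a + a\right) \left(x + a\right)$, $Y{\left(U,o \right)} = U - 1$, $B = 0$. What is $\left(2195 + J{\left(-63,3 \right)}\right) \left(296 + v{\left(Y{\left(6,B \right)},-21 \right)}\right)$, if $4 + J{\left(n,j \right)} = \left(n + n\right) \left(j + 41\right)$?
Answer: $-456008$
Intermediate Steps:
$Y{\left(U,o \right)} = -1 + U$ ($Y{\left(U,o \right)} = U - 1 = -1 + U$)
$v{\left(a,x \right)} = 2 a \left(a + x\right)$
$J{\left(n,j \right)} = -4 + 2 n \left(41 + j\right)$ ($J{\left(n,j \right)} = -4 + \left(n + n\right) \left(j + 41\right) = -4 + 2 n \left(41 + j\right)$)
$\left(2195 + J{\left(-63,3 \right)}\right) \left(296 + v{\left(Y{\left(6,B \right)},-21 \right)}\right) = \left(2195 + \left(-4 + 82 \left(-63\right) + 2 \cdot 3 \left(-63\right)\right)\right) \left(296 + 2 \left(-1 + 6\right) \left(\left(-1 + 6\right) - 21\right)\right) = \left(2195 - 5548\right) \left(296 + 2 \cdot 5 \left(5 - 21\right)\right) = \left(2195 - 5548\right) \left(296 + 2 \cdot 5 \left(-16\right)\right) = - 3353 \left(296 - 160\right) = \left(-3353\right) 136 = -456008$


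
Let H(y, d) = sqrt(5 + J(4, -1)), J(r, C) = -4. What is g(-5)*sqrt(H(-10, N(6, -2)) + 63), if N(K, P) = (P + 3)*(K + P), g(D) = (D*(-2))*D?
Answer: -400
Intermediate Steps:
g(D) = -2*D**2 (g(D) = (-2*D)*D = -2*D**2)
N(K, P) = (3 + P)*(K + P)
H(y, d) = 1 (H(y, d) = sqrt(5 - 4) = sqrt(1) = 1)
g(-5)*sqrt(H(-10, N(6, -2)) + 63) = (-2*(-5)**2)*sqrt(1 + 63) = (-2*25)*sqrt(64) = -50*8 = -400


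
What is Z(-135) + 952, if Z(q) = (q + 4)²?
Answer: 18113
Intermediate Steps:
Z(q) = (4 + q)²
Z(-135) + 952 = (4 - 135)² + 952 = (-131)² + 952 = 17161 + 952 = 18113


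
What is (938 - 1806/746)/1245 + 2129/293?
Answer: 1090924168/136064805 ≈ 8.0177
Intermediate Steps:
(938 - 1806/746)/1245 + 2129/293 = (938 - 1806*1/746)*(1/1245) + 2129*(1/293) = (938 - 903/373)*(1/1245) + 2129/293 = (348971/373)*(1/1245) + 2129/293 = 348971/464385 + 2129/293 = 1090924168/136064805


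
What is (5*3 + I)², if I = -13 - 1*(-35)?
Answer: 1369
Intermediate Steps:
I = 22 (I = -13 + 35 = 22)
(5*3 + I)² = (5*3 + 22)² = (15 + 22)² = 37² = 1369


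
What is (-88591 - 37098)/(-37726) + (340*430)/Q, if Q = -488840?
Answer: 1398156739/461049446 ≈ 3.0326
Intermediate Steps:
(-88591 - 37098)/(-37726) + (340*430)/Q = (-88591 - 37098)/(-37726) + (340*430)/(-488840) = -125689*(-1/37726) + 146200*(-1/488840) = 125689/37726 - 3655/12221 = 1398156739/461049446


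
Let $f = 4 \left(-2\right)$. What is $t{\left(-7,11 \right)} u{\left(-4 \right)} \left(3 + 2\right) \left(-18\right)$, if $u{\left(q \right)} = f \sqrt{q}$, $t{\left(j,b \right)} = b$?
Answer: $15840 i \approx 15840.0 i$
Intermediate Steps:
$f = -8$
$u{\left(q \right)} = - 8 \sqrt{q}$
$t{\left(-7,11 \right)} u{\left(-4 \right)} \left(3 + 2\right) \left(-18\right) = 11 - 8 \sqrt{-4} \left(3 + 2\right) \left(-18\right) = 11 - 8 \cdot 2 i 5 \left(-18\right) = 11 - 16 i 5 \left(-18\right) = 11 \left(- 80 i\right) \left(-18\right) = - 880 i \left(-18\right) = 15840 i$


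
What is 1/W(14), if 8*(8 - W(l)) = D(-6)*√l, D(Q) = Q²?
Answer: -16/439 - 9*√14/439 ≈ -0.11315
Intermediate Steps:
W(l) = 8 - 9*√l/2 (W(l) = 8 - (-6)²*√l/8 = 8 - 9*√l/2)
1/W(14) = 1/(8 - 9*√14/2)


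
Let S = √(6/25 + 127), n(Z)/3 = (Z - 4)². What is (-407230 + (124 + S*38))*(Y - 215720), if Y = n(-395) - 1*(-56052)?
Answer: -129433246110 + 2416306*√3181 ≈ -1.2930e+11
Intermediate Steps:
n(Z) = 3*(-4 + Z)² (n(Z) = 3*(Z - 4)² = 3*(-4 + Z)²)
Y = 533655 (Y = 3*(-4 - 395)² - 1*(-56052) = 3*(-399)² + 56052 = 3*159201 + 56052 = 477603 + 56052 = 533655)
S = √3181/5 (S = √(6*(1/25) + 127) = √(6/25 + 127) = √(3181/25) = √3181/5 ≈ 11.280)
(-407230 + (124 + S*38))*(Y - 215720) = (-407230 + (124 + (√3181/5)*38))*(533655 - 215720) = (-407230 + (124 + 38*√3181/5))*317935 = (-407106 + 38*√3181/5)*317935 = -129433246110 + 2416306*√3181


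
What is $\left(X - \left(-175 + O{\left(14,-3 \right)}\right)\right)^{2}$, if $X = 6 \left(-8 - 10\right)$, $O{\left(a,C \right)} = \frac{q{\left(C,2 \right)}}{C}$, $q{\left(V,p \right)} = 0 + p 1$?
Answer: $\frac{41209}{9} \approx 4578.8$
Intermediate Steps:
$q{\left(V,p \right)} = p$ ($q{\left(V,p \right)} = 0 + p = p$)
$O{\left(a,C \right)} = \frac{2}{C}$
$X = -108$ ($X = 6 \left(-18\right) = -108$)
$\left(X - \left(-175 + O{\left(14,-3 \right)}\right)\right)^{2} = \left(-108 + \left(175 - \frac{2}{-3}\right)\right)^{2} = \left(-108 + \left(175 - 2 \left(- \frac{1}{3}\right)\right)\right)^{2} = \left(-108 + \left(175 - - \frac{2}{3}\right)\right)^{2} = \left(-108 + \left(175 + \frac{2}{3}\right)\right)^{2} = \left(-108 + \frac{527}{3}\right)^{2} = \left(\frac{203}{3}\right)^{2} = \frac{41209}{9}$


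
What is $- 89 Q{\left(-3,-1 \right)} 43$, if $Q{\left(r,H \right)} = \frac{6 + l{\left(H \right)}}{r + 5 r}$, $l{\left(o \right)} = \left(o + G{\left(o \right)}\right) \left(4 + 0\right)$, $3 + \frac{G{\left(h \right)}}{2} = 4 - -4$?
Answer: $\frac{26789}{3} \approx 8929.7$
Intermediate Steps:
$G{\left(h \right)} = 10$ ($G{\left(h \right)} = -6 + 2 \left(4 - -4\right) = -6 + 2 \left(4 + 4\right) = -6 + 2 \cdot 8 = -6 + 16 = 10$)
$l{\left(o \right)} = 40 + 4 o$ ($l{\left(o \right)} = \left(o + 10\right) \left(4 + 0\right) = \left(10 + o\right) 4 = 40 + 4 o$)
$Q{\left(r,H \right)} = \frac{46 + 4 H}{6 r}$ ($Q{\left(r,H \right)} = \frac{6 + \left(40 + 4 H\right)}{r + 5 r} = \frac{46 + 4 H}{6 r}$)
$- 89 Q{\left(-3,-1 \right)} 43 = - 89 \frac{23 + 2 \left(-1\right)}{3 \left(-3\right)} 43 = - 89 \cdot \frac{1}{3} \left(- \frac{1}{3}\right) \left(23 - 2\right) 43 = - 89 \cdot \frac{1}{3} \left(- \frac{1}{3}\right) 21 \cdot 43 = \left(-89\right) \left(- \frac{7}{3}\right) 43 = \frac{623}{3} \cdot 43 = \frac{26789}{3}$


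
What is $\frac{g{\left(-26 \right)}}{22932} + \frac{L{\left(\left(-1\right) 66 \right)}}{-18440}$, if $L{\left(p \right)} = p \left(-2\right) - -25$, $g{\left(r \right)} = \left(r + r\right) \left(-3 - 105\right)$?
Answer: $\frac{213587}{903560} \approx 0.23638$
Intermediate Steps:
$g{\left(r \right)} = - 216 r$ ($g{\left(r \right)} = 2 r \left(-108\right) = - 216 r$)
$L{\left(p \right)} = 25 - 2 p$ ($L{\left(p \right)} = - 2 p + 25 = 25 - 2 p$)
$\frac{g{\left(-26 \right)}}{22932} + \frac{L{\left(\left(-1\right) 66 \right)}}{-18440} = \frac{\left(-216\right) \left(-26\right)}{22932} + \frac{25 - 2 \left(\left(-1\right) 66\right)}{-18440} = 5616 \cdot \frac{1}{22932} + \left(25 - -132\right) \left(- \frac{1}{18440}\right) = \frac{12}{49} + \left(25 + 132\right) \left(- \frac{1}{18440}\right) = \frac{12}{49} + 157 \left(- \frac{1}{18440}\right) = \frac{12}{49} - \frac{157}{18440} = \frac{213587}{903560}$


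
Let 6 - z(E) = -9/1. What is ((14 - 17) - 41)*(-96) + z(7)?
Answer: 4239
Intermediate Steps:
z(E) = 15 (z(E) = 6 - (-9)/1 = 6 - (-9) = 6 - 1*(-9) = 6 + 9 = 15)
((14 - 17) - 41)*(-96) + z(7) = ((14 - 17) - 41)*(-96) + 15 = (-3 - 41)*(-96) + 15 = -44*(-96) + 15 = 4224 + 15 = 4239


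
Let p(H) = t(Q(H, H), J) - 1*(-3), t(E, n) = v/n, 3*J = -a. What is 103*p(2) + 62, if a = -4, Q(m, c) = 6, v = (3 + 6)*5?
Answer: 15389/4 ≈ 3847.3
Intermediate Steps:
v = 45 (v = 9*5 = 45)
J = 4/3 (J = (-1*(-4))/3 = (1/3)*4 = 4/3 ≈ 1.3333)
t(E, n) = 45/n
p(H) = 147/4 (p(H) = 45/(4/3) - 1*(-3) = 45*(3/4) + 3 = 135/4 + 3 = 147/4)
103*p(2) + 62 = 103*(147/4) + 62 = 15141/4 + 62 = 15389/4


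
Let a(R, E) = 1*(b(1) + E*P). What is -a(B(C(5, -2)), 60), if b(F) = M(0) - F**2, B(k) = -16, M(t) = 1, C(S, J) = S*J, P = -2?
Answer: 120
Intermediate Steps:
C(S, J) = J*S
b(F) = 1 - F**2
a(R, E) = -2*E (a(R, E) = 1*((1 - 1*1**2) + E*(-2)) = 1*((1 - 1*1) - 2*E) = 1*((1 - 1) - 2*E) = 1*(0 - 2*E) = 1*(-2*E) = -2*E)
-a(B(C(5, -2)), 60) = -(-2)*60 = -1*(-120) = 120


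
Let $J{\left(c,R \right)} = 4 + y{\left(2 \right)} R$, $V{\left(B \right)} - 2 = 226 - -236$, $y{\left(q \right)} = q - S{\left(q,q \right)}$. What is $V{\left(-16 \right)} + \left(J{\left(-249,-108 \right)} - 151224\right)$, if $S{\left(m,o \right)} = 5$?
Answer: $-150432$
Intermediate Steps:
$y{\left(q \right)} = -5 + q$ ($y{\left(q \right)} = q - 5 = -5 + q$)
$V{\left(B \right)} = 464$ ($V{\left(B \right)} = 2 + \left(226 - -236\right) = 2 + \left(226 + 236\right) = 2 + 462 = 464$)
$J{\left(c,R \right)} = 4 - 3 R$ ($J{\left(c,R \right)} = 4 + \left(-5 + 2\right) R = 4 - 3 R$)
$V{\left(-16 \right)} + \left(J{\left(-249,-108 \right)} - 151224\right) = 464 + \left(\left(4 - -324\right) - 151224\right) = 464 + \left(\left(4 + 324\right) - 151224\right) = 464 + \left(328 - 151224\right) = 464 - 150896 = -150432$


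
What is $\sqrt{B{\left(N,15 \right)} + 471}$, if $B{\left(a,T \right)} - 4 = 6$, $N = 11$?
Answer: $\sqrt{481} \approx 21.932$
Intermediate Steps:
$B{\left(a,T \right)} = 10$ ($B{\left(a,T \right)} = 4 + 6 = 10$)
$\sqrt{B{\left(N,15 \right)} + 471} = \sqrt{10 + 471} = \sqrt{481}$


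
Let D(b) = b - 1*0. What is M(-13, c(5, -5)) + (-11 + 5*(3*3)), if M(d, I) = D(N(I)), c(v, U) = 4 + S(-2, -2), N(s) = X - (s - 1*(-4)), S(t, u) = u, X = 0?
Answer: 28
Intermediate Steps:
N(s) = -4 - s (N(s) = 0 - (s - 1*(-4)) = 0 - (s + 4) = 0 - (4 + s) = 0 + (-4 - s) = -4 - s)
c(v, U) = 2 (c(v, U) = 4 - 2 = 2)
D(b) = b (D(b) = b + 0 = b)
M(d, I) = -4 - I
M(-13, c(5, -5)) + (-11 + 5*(3*3)) = (-4 - 1*2) + (-11 + 5*(3*3)) = (-4 - 2) + (-11 + 5*9) = -6 + (-11 + 45) = -6 + 34 = 28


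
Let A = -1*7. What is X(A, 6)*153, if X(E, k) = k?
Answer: 918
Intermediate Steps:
A = -7
X(A, 6)*153 = 6*153 = 918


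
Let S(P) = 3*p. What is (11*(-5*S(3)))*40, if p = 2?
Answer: -13200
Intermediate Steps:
S(P) = 6 (S(P) = 3*2 = 6)
(11*(-5*S(3)))*40 = (11*(-5*6))*40 = (11*(-30))*40 = -330*40 = -13200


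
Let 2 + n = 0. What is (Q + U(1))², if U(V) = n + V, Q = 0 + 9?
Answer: 64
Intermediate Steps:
n = -2 (n = -2 + 0 = -2)
Q = 9
U(V) = -2 + V
(Q + U(1))² = (9 + (-2 + 1))² = (9 - 1)² = 8² = 64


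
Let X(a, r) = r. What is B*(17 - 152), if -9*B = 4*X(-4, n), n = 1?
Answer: 60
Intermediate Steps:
B = -4/9 ≈ -0.44444
B*(17 - 152) = -4*(17 - 152)/9 = -4/9*(-135) = 60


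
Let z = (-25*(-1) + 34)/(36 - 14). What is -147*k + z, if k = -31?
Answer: 100313/22 ≈ 4559.7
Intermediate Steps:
z = 59/22 (z = (25 + 34)/22 = 59*(1/22) = 59/22 ≈ 2.6818)
-147*k + z = -147*(-31) + 59/22 = 4557 + 59/22 = 100313/22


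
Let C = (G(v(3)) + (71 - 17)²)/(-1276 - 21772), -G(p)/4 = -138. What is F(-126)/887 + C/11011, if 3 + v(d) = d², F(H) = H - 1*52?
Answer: -11294047025/56276053834 ≈ -0.20069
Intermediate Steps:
F(H) = -52 + H (F(H) = H - 52 = -52 + H)
v(d) = -3 + d²
G(p) = 552 (G(p) = -4*(-138) = 552)
C = -867/5762 (C = (552 + (71 - 17)²)/(-1276 - 21772) = (552 + 54²)/(-23048) = (552 + 2916)*(-1/23048) = 3468*(-1/23048) = -867/5762 ≈ -0.15047)
F(-126)/887 + C/11011 = (-52 - 126)/887 - 867/5762/11011 = -178*1/887 - 867/5762*1/11011 = -178/887 - 867/63445382 = -11294047025/56276053834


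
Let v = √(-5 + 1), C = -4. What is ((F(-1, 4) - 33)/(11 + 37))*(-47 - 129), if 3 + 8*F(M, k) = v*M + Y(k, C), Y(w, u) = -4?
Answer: 2981/24 + 11*I/12 ≈ 124.21 + 0.91667*I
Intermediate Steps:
v = 2*I (v = √(-4) = 2*I ≈ 2.0*I)
F(M, k) = -7/8 + I*M/4 (F(M, k) = -3/8 + ((2*I)*M - 4)/8 = -3/8 + (2*I*M - 4)/8 = -3/8 + (-4 + 2*I*M)/8 = -3/8 + (-½ + I*M/4) = -7/8 + I*M/4)
((F(-1, 4) - 33)/(11 + 37))*(-47 - 129) = (((-7/8 + (¼)*I*(-1)) - 33)/(11 + 37))*(-47 - 129) = (((-7/8 - I/4) - 33)/48)*(-176) = ((-271/8 - I/4)*(1/48))*(-176) = (-271/384 - I/192)*(-176) = 2981/24 + 11*I/12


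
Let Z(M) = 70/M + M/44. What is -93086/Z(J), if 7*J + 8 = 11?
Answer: -86011464/150929 ≈ -569.88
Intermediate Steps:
J = 3/7 (J = -8/7 + (1/7)*11 = -8/7 + 11/7 = 3/7 ≈ 0.42857)
Z(M) = 70/M + M/44 (Z(M) = 70/M + M*(1/44) = 70/M + M/44)
-93086/Z(J) = -93086/(70/(3/7) + (1/44)*(3/7)) = -93086/(70*(7/3) + 3/308) = -93086/(490/3 + 3/308) = -93086/150929/924 = -93086*924/150929 = -86011464/150929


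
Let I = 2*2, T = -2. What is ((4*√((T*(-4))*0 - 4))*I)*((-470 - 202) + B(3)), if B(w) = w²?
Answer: -21216*I ≈ -21216.0*I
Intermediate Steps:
I = 4
((4*√((T*(-4))*0 - 4))*I)*((-470 - 202) + B(3)) = ((4*√(-2*(-4)*0 - 4))*4)*((-470 - 202) + 3²) = ((4*√(8*0 - 4))*4)*(-672 + 9) = ((4*√(0 - 4))*4)*(-663) = ((4*√(-4))*4)*(-663) = ((4*(2*I))*4)*(-663) = ((8*I)*4)*(-663) = (32*I)*(-663) = -21216*I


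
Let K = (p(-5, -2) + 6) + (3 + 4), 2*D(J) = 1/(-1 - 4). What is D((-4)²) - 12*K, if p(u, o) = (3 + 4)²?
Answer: -7441/10 ≈ -744.10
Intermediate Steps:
p(u, o) = 49 (p(u, o) = 7² = 49)
D(J) = -⅒ (D(J) = 1/(2*(-1 - 4)) = (½)/(-5) = (½)*(-⅕) = -⅒)
K = 62 (K = (49 + 6) + (3 + 4) = 55 + 7 = 62)
D((-4)²) - 12*K = -⅒ - 12*62 = -⅒ - 744 = -7441/10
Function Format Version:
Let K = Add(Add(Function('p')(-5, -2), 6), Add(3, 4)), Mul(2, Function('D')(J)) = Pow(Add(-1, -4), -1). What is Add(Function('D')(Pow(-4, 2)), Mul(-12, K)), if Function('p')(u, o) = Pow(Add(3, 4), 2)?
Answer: Rational(-7441, 10) ≈ -744.10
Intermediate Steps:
Function('p')(u, o) = 49 (Function('p')(u, o) = Pow(7, 2) = 49)
Function('D')(J) = Rational(-1, 10) (Function('D')(J) = Mul(Rational(1, 2), Pow(Add(-1, -4), -1)) = Mul(Rational(1, 2), Pow(-5, -1)) = Mul(Rational(1, 2), Rational(-1, 5)) = Rational(-1, 10))
K = 62 (K = Add(Add(49, 6), Add(3, 4)) = Add(55, 7) = 62)
Add(Function('D')(Pow(-4, 2)), Mul(-12, K)) = Add(Rational(-1, 10), Mul(-12, 62)) = Add(Rational(-1, 10), -744) = Rational(-7441, 10)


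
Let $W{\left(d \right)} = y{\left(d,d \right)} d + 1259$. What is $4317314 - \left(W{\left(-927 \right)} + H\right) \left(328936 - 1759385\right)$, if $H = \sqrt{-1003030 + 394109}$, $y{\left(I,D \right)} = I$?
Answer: $1231031561326 + 1430449 i \sqrt{608921} \approx 1.231 \cdot 10^{12} + 1.1162 \cdot 10^{9} i$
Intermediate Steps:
$W{\left(d \right)} = 1259 + d^{2}$ ($W{\left(d \right)} = d d + 1259 = d^{2} + 1259 = 1259 + d^{2}$)
$H = i \sqrt{608921}$ ($H = \sqrt{-608921} = i \sqrt{608921} \approx 780.33 i$)
$4317314 - \left(W{\left(-927 \right)} + H\right) \left(328936 - 1759385\right) = 4317314 - \left(\left(1259 + \left(-927\right)^{2}\right) + i \sqrt{608921}\right) \left(328936 - 1759385\right) = 4317314 - \left(\left(1259 + 859329\right) + i \sqrt{608921}\right) \left(-1430449\right) = 4317314 - \left(860588 + i \sqrt{608921}\right) \left(-1430449\right) = 4317314 - \left(-1231027244012 - 1430449 i \sqrt{608921}\right) = 4317314 + \left(1231027244012 + 1430449 i \sqrt{608921}\right) = 1231031561326 + 1430449 i \sqrt{608921}$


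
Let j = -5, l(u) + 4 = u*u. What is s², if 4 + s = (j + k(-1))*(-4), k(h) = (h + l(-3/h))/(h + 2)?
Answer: 0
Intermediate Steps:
l(u) = -4 + u² (l(u) = -4 + u*u = -4 + u²)
k(h) = (-4 + h + 9/h²)/(2 + h) (k(h) = (h + (-4 + (-3/h)²))/(h + 2) = (h + (-4 + 9/h²))/(2 + h) = (-4 + h + 9/h²)/(2 + h))
s = 0 (s = -4 + (-5 + (9 + (-1)³ - 4*(-1)²)/((-1)²*(2 - 1)))*(-4) = -4 + (-5 + 1*(9 - 1 - 4*1)/1)*(-4) = -4 + (-5 + 1*1*(9 - 1 - 4))*(-4) = -4 + (-5 + 1*1*4)*(-4) = -4 + (-5 + 4)*(-4) = -4 - 1*(-4) = -4 + 4 = 0)
s² = 0² = 0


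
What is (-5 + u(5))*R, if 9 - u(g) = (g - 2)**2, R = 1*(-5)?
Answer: 25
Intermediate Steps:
R = -5
u(g) = 9 - (-2 + g)**2 (u(g) = 9 - (g - 2)**2 = 9 - (-2 + g)**2)
(-5 + u(5))*R = (-5 + (9 - (-2 + 5)**2))*(-5) = (-5 + (9 - 1*3**2))*(-5) = (-5 + (9 - 1*9))*(-5) = (-5 + (9 - 9))*(-5) = (-5 + 0)*(-5) = -5*(-5) = 25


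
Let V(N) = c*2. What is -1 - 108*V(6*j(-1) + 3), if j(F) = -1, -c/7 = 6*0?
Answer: -1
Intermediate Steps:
c = 0 (c = -42*0 = -7*0 = 0)
V(N) = 0 (V(N) = 0*2 = 0)
-1 - 108*V(6*j(-1) + 3) = -1 - 108*0 = -1 + 0 = -1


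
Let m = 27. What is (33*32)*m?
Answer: 28512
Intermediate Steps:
(33*32)*m = (33*32)*27 = 1056*27 = 28512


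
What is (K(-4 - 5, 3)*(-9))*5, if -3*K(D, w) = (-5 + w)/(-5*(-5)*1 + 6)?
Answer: -30/31 ≈ -0.96774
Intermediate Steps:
K(D, w) = 5/93 - w/93 (K(D, w) = -(-5 + w)/(3*(-5*(-5)*1 + 6)) = -(-5 + w)/(3*(25*1 + 6)) = -(-5 + w)/(3*(25 + 6)) = -(-5 + w)/(3*31) = -(-5/31 + w/31)/3 = 5/93 - w/93)
(K(-4 - 5, 3)*(-9))*5 = ((5/93 - 1/93*3)*(-9))*5 = ((5/93 - 1/31)*(-9))*5 = ((2/93)*(-9))*5 = -6/31*5 = -30/31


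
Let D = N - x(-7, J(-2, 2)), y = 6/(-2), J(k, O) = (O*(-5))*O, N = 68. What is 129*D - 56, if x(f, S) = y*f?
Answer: 6007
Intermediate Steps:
J(k, O) = -5*O² (J(k, O) = (-5*O)*O = -5*O²)
y = -3 (y = 6*(-½) = -3)
x(f, S) = -3*f
D = 47 (D = 68 - (-3)*(-7) = 68 - 1*21 = 68 - 21 = 47)
129*D - 56 = 129*47 - 56 = 6063 - 56 = 6007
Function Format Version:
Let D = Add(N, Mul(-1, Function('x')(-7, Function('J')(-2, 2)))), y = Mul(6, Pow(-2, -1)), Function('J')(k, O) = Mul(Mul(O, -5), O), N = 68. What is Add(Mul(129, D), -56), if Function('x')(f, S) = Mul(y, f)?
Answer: 6007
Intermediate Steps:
Function('J')(k, O) = Mul(-5, Pow(O, 2)) (Function('J')(k, O) = Mul(Mul(-5, O), O) = Mul(-5, Pow(O, 2)))
y = -3 (y = Mul(6, Rational(-1, 2)) = -3)
Function('x')(f, S) = Mul(-3, f)
D = 47 (D = Add(68, Mul(-1, Mul(-3, -7))) = Add(68, Mul(-1, 21)) = Add(68, -21) = 47)
Add(Mul(129, D), -56) = Add(Mul(129, 47), -56) = Add(6063, -56) = 6007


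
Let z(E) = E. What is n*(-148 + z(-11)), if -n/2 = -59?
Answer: -18762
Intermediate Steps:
n = 118 (n = -2*(-59) = 118)
n*(-148 + z(-11)) = 118*(-148 - 11) = 118*(-159) = -18762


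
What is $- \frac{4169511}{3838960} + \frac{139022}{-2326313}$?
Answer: $- \frac{217729522129}{190013245840} \approx -1.1459$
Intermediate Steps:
$- \frac{4169511}{3838960} + \frac{139022}{-2326313} = \left(-4169511\right) \frac{1}{3838960} + 139022 \left(- \frac{1}{2326313}\right) = - \frac{88713}{81680} - \frac{139022}{2326313} = - \frac{217729522129}{190013245840}$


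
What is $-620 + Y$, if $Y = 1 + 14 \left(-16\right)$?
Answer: $-843$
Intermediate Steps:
$Y = -223$ ($Y = 1 - 224 = -223$)
$-620 + Y = -620 - 223 = -843$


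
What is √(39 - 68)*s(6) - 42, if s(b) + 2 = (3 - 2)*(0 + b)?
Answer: -42 + 4*I*√29 ≈ -42.0 + 21.541*I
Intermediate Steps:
s(b) = -2 + b (s(b) = -2 + (3 - 2)*(0 + b) = -2 + 1*b = -2 + b)
√(39 - 68)*s(6) - 42 = √(39 - 68)*(-2 + 6) - 42 = √(-29)*4 - 42 = (I*√29)*4 - 42 = 4*I*√29 - 42 = -42 + 4*I*√29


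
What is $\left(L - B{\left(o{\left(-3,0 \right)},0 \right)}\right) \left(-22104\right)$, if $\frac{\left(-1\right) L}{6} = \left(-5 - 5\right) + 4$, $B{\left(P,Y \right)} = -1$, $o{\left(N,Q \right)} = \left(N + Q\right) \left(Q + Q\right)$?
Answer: $-817848$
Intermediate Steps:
$o{\left(N,Q \right)} = 2 Q \left(N + Q\right)$ ($o{\left(N,Q \right)} = \left(N + Q\right) 2 Q = 2 Q \left(N + Q\right)$)
$L = 36$ ($L = - 6 \left(\left(-5 - 5\right) + 4\right) = - 6 \left(-10 + 4\right) = \left(-6\right) \left(-6\right) = 36$)
$\left(L - B{\left(o{\left(-3,0 \right)},0 \right)}\right) \left(-22104\right) = \left(36 - -1\right) \left(-22104\right) = \left(36 + 1\right) \left(-22104\right) = 37 \left(-22104\right) = -817848$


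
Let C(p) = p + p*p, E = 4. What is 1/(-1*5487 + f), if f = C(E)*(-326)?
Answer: -1/12007 ≈ -8.3285e-5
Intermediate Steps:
C(p) = p + p²
f = -6520 (f = (4*(1 + 4))*(-326) = (4*5)*(-326) = 20*(-326) = -6520)
1/(-1*5487 + f) = 1/(-1*5487 - 6520) = 1/(-5487 - 6520) = 1/(-12007) = -1/12007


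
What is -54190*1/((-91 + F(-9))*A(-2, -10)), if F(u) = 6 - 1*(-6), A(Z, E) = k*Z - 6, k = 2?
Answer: -5419/79 ≈ -68.595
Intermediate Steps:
A(Z, E) = -6 + 2*Z (A(Z, E) = 2*Z - 6 = -6 + 2*Z)
F(u) = 12 (F(u) = 6 + 6 = 12)
-54190*1/((-91 + F(-9))*A(-2, -10)) = -54190*1/((-91 + 12)*(-6 + 2*(-2))) = -54190*(-1/(79*(-6 - 4))) = -54190/((-79*(-10))) = -54190/790 = -54190*1/790 = -5419/79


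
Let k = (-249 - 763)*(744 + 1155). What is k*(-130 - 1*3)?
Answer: 255597804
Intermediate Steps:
k = -1921788 (k = -1012*1899 = -1921788)
k*(-130 - 1*3) = -1921788*(-130 - 1*3) = -1921788*(-130 - 3) = -1921788*(-133) = 255597804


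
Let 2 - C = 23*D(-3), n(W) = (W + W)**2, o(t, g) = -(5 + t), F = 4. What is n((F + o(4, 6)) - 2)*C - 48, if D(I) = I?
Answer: 13868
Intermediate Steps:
o(t, g) = -5 - t
n(W) = 4*W**2 (n(W) = (2*W)**2 = 4*W**2)
C = 71 (C = 2 - 23*(-3) = 2 - 1*(-69) = 2 + 69 = 71)
n((F + o(4, 6)) - 2)*C - 48 = (4*((4 + (-5 - 1*4)) - 2)**2)*71 - 48 = (4*((4 + (-5 - 4)) - 2)**2)*71 - 48 = (4*((4 - 9) - 2)**2)*71 - 48 = (4*(-5 - 2)**2)*71 - 48 = (4*(-7)**2)*71 - 48 = (4*49)*71 - 48 = 196*71 - 48 = 13916 - 48 = 13868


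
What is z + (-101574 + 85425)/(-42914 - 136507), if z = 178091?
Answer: 10651093820/59807 ≈ 1.7809e+5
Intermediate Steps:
z + (-101574 + 85425)/(-42914 - 136507) = 178091 + (-101574 + 85425)/(-42914 - 136507) = 178091 - 16149/(-179421) = 178091 - 16149*(-1/179421) = 178091 + 5383/59807 = 10651093820/59807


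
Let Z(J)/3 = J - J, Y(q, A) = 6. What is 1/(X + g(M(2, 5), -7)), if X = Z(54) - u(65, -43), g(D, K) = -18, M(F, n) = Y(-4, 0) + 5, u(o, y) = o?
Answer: -1/83 ≈ -0.012048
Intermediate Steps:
Z(J) = 0 (Z(J) = 3*(J - J) = 3*0 = 0)
M(F, n) = 11 (M(F, n) = 6 + 5 = 11)
X = -65 (X = 0 - 1*65 = 0 - 65 = -65)
1/(X + g(M(2, 5), -7)) = 1/(-65 - 18) = 1/(-83) = -1/83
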